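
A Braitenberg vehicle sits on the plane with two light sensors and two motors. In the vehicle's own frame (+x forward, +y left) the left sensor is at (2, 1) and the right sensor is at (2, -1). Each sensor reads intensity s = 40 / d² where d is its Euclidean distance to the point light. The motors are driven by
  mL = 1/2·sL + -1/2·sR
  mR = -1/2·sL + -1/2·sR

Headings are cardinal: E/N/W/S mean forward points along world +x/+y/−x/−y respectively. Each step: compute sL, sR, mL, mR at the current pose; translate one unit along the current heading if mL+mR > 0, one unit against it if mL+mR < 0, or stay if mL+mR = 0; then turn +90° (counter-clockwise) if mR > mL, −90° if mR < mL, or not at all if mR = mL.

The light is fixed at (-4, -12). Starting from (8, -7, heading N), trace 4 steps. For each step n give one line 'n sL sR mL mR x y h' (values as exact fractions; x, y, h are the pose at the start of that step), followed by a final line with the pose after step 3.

0 4/17 20/109 48/1853 -388/1853 8 -7 N
1 40/221 8/41 -64/9061 -1704/9061 8 -8 E
2 10/37 5/13 -55/962 -315/962 7 -8 S
3 40/97 40/117 400/11349 -4280/11349 7 -7 W
final 8 -7 N

n=0: pose=(8,-7,N); sL=4/17, sR=20/109; mL=48/1853, mR=-388/1853; mL+mR=-20/109 → advance -1; mR−mL=-4/17 → turn -1·90°
n=1: pose=(8,-8,E); sL=40/221, sR=8/41; mL=-64/9061, mR=-1704/9061; mL+mR=-8/41 → advance -1; mR−mL=-40/221 → turn -1·90°
n=2: pose=(7,-8,S); sL=10/37, sR=5/13; mL=-55/962, mR=-315/962; mL+mR=-5/13 → advance -1; mR−mL=-10/37 → turn -1·90°
n=3: pose=(7,-7,W); sL=40/97, sR=40/117; mL=400/11349, mR=-4280/11349; mL+mR=-40/117 → advance -1; mR−mL=-40/97 → turn -1·90°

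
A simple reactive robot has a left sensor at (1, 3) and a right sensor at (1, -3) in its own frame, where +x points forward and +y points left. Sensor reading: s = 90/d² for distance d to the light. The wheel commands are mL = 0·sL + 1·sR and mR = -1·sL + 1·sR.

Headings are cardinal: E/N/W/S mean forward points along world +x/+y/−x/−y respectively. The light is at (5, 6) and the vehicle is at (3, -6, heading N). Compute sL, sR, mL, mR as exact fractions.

left sensor world pos  = (0, -5); dL² = 146
right sensor world pos = (6, -5); dR² = 122
sL = 90/146 = 45/73
sR = 90/122 = 45/61
mL = 0·sL + 1·sR = 45/61
mR = -1·sL + 1·sR = 540/4453

45/73 45/61 45/61 540/4453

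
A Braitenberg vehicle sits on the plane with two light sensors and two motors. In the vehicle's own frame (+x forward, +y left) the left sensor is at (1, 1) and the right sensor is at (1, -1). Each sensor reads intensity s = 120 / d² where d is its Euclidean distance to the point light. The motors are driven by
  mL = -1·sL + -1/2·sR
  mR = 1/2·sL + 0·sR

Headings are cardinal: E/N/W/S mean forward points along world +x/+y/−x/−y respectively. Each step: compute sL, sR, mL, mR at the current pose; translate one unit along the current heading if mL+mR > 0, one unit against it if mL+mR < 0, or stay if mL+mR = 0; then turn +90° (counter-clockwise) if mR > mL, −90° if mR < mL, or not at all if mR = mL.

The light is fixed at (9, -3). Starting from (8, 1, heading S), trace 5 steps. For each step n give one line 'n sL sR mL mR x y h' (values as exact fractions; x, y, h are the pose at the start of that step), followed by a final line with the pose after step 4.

0 40/3 120/13 -700/39 20/3 8 1 S
1 10/3 15/2 -85/12 5/3 8 2 E
2 8/3 120/37 -476/111 4/3 7 2 N
3 20/3 60/17 -430/51 10/3 7 1 W
4 40/3 120/13 -700/39 20/3 8 1 S
final 8 2 E

n=0: pose=(8,1,S); sL=40/3, sR=120/13; mL=-700/39, mR=20/3; mL+mR=-440/39 → advance -1; mR−mL=320/13 → turn +1·90°
n=1: pose=(8,2,E); sL=10/3, sR=15/2; mL=-85/12, mR=5/3; mL+mR=-65/12 → advance -1; mR−mL=35/4 → turn +1·90°
n=2: pose=(7,2,N); sL=8/3, sR=120/37; mL=-476/111, mR=4/3; mL+mR=-328/111 → advance -1; mR−mL=208/37 → turn +1·90°
n=3: pose=(7,1,W); sL=20/3, sR=60/17; mL=-430/51, mR=10/3; mL+mR=-260/51 → advance -1; mR−mL=200/17 → turn +1·90°
n=4: pose=(8,1,S); sL=40/3, sR=120/13; mL=-700/39, mR=20/3; mL+mR=-440/39 → advance -1; mR−mL=320/13 → turn +1·90°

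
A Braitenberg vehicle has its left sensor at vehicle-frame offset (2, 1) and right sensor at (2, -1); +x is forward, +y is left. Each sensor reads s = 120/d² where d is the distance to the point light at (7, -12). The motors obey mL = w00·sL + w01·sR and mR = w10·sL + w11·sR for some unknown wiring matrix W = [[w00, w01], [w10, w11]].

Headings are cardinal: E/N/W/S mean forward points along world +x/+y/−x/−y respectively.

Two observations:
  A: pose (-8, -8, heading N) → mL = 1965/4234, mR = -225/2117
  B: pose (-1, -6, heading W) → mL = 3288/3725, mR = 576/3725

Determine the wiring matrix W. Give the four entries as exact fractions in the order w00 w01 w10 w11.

1/2 1/2 1 -1

obs A: pose=(-8,-8,N) → sL=30/73, sR=15/29, mL=1965/4234, mR=-225/2117
obs B: pose=(-1,-6,W) → sL=24/25, sR=120/149, mL=3288/3725, mR=576/3725
sensor matrix S = [[30/73, 15/29], [24/25, 120/149]]; det S = -261144/1577165
solve [mL_A; mL_B] = S·[w00; w01] and [mR_A; mR_B] = S·[w10; w11]:
  w00 = 1/2, w01 = 1/2, w10 = 1, w11 = -1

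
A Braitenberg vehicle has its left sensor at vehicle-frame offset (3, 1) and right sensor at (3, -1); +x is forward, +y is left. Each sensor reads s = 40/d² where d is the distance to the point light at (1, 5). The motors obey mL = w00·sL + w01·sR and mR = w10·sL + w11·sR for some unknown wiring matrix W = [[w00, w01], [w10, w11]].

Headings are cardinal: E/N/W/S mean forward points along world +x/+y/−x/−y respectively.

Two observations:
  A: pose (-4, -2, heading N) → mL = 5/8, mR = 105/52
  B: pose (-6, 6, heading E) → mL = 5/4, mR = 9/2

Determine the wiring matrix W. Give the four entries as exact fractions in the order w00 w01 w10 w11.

obs A: pose=(-4,-2,N) → sL=10/13, sR=5/4, mL=5/8, mR=105/52
obs B: pose=(-6,6,E) → sL=2, sR=5/2, mL=5/4, mR=9/2
sensor matrix S = [[10/13, 5/4], [2, 5/2]]; det S = -15/26
solve [mL_A; mL_B] = S·[w00; w01] and [mR_A; mR_B] = S·[w10; w11]:
  w00 = 0, w01 = 1/2, w10 = 1, w11 = 1

0 1/2 1 1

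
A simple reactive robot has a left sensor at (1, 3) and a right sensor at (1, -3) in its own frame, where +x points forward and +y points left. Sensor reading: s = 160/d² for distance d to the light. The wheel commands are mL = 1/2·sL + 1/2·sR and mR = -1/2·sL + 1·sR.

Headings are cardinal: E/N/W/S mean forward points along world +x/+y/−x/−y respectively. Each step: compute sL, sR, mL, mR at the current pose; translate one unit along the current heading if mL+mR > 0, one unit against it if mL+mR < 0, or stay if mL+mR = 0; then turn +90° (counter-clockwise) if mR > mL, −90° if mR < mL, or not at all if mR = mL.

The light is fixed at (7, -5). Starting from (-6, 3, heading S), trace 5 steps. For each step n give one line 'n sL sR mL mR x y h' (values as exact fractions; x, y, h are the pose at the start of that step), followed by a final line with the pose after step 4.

0 160/149 32/61 7264/9089 -112/9089 -6 3 S
1 40/53 20/37 1270/1961 320/1961 -6 2 W
2 160/353 32/37 8608/13061 8336/13061 -7 2 N
3 16/29 80/97 1936/2813 1544/2813 -7 3 E
4 160/149 32/61 7264/9089 -112/9089 -6 3 S
final -6 2 W

n=0: pose=(-6,3,S); sL=160/149, sR=32/61; mL=7264/9089, mR=-112/9089; mL+mR=48/61 → advance +1; mR−mL=-7376/9089 → turn -1·90°
n=1: pose=(-6,2,W); sL=40/53, sR=20/37; mL=1270/1961, mR=320/1961; mL+mR=30/37 → advance +1; mR−mL=-950/1961 → turn -1·90°
n=2: pose=(-7,2,N); sL=160/353, sR=32/37; mL=8608/13061, mR=8336/13061; mL+mR=48/37 → advance +1; mR−mL=-272/13061 → turn -1·90°
n=3: pose=(-7,3,E); sL=16/29, sR=80/97; mL=1936/2813, mR=1544/2813; mL+mR=120/97 → advance +1; mR−mL=-392/2813 → turn -1·90°
n=4: pose=(-6,3,S); sL=160/149, sR=32/61; mL=7264/9089, mR=-112/9089; mL+mR=48/61 → advance +1; mR−mL=-7376/9089 → turn -1·90°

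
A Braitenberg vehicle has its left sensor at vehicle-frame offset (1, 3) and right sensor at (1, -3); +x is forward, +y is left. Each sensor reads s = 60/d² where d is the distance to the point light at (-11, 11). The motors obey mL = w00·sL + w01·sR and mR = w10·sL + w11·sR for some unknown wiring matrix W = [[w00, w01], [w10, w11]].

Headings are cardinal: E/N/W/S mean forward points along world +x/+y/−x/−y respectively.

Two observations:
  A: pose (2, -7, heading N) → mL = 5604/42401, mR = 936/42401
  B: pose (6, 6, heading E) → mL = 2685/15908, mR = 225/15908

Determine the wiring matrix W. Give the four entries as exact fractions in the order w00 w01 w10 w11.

1/2 1/2 1/2 -1/2

obs A: pose=(2,-7,N) → sL=60/389, sR=12/109, mL=5604/42401, mR=936/42401
obs B: pose=(6,6,E) → sL=15/82, sR=15/97, mL=2685/15908, mR=225/15908
sensor matrix S = [[60/389, 12/109], [15/82, 15/97]]; det S = 626130/168628777
solve [mL_A; mL_B] = S·[w00; w01] and [mR_A; mR_B] = S·[w10; w11]:
  w00 = 1/2, w01 = 1/2, w10 = 1/2, w11 = -1/2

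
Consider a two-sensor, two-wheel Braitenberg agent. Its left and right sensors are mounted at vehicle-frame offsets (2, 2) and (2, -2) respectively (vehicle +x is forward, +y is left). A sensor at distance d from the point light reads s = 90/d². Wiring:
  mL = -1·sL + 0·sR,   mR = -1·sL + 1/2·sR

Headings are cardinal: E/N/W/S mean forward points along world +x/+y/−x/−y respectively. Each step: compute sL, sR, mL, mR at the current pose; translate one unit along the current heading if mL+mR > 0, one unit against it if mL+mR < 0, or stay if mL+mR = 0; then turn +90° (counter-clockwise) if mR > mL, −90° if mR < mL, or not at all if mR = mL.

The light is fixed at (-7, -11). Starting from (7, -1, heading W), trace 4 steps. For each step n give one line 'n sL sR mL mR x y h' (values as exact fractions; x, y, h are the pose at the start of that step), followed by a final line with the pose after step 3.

n=0: pose=(7,-1,W); sL=45/104, sR=5/16; mL=-45/104, mR=-115/416; mL+mR=-295/416 → advance -1; mR−mL=5/32 → turn +1·90°
n=1: pose=(8,-1,S); sL=90/353, sR=90/233; mL=-90/353, mR=-5085/82249; mL+mR=-26055/82249 → advance -1; mR−mL=45/233 → turn +1·90°
n=2: pose=(8,0,E); sL=45/229, sR=9/37; mL=-45/229, mR=-1269/16946; mL+mR=-4599/16946 → advance -1; mR−mL=9/74 → turn +1·90°
n=3: pose=(7,0,N); sL=90/313, sR=18/85; mL=-90/313, mR=-4833/26605; mL+mR=-12483/26605 → advance -1; mR−mL=9/85 → turn +1·90°

0 45/104 5/16 -45/104 -115/416 7 -1 W
1 90/353 90/233 -90/353 -5085/82249 8 -1 S
2 45/229 9/37 -45/229 -1269/16946 8 0 E
3 90/313 18/85 -90/313 -4833/26605 7 0 N
final 7 -1 W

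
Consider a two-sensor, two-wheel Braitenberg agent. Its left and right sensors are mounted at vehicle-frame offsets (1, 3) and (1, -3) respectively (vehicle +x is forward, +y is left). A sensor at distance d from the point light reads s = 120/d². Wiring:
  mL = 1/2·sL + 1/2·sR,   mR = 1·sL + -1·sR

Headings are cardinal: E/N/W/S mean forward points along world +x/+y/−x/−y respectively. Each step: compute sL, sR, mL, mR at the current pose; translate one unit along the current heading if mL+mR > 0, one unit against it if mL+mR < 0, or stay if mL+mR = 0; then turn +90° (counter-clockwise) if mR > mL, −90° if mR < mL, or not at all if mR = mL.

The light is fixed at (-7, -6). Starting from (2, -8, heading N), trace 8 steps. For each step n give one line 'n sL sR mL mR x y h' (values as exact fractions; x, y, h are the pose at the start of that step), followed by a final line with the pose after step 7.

n=0: pose=(2,-8,N); sL=120/37, sR=24/29; mL=2184/1073, mR=2592/1073; mL+mR=4776/1073 → advance +1; mR−mL=408/1073 → turn +1·90°
n=1: pose=(2,-7,W); sL=3/2, sR=30/17; mL=111/68, mR=-9/34; mL+mR=93/68 → advance +1; mR−mL=-129/68 → turn -1·90°
n=2: pose=(1,-7,N); sL=24/5, sR=120/121; mL=1752/605, mR=2304/605; mL+mR=4056/605 → advance +1; mR−mL=552/605 → turn +1·90°
n=3: pose=(1,-6,W); sL=60/29, sR=60/29; mL=60/29, mR=0; mL+mR=60/29 → advance +1; mR−mL=-60/29 → turn -1·90°
n=4: pose=(0,-6,N); sL=120/17, sR=120/101; mL=7080/1717, mR=10080/1717; mL+mR=17160/1717 → advance +1; mR−mL=3000/1717 → turn +1·90°
n=5: pose=(0,-5,W); sL=3, sR=30/13; mL=69/26, mR=9/13; mL+mR=87/26 → advance +1; mR−mL=-51/26 → turn -1·90°
n=6: pose=(-1,-5,N); sL=120/13, sR=24/17; mL=1176/221, mR=1728/221; mL+mR=2904/221 → advance +1; mR−mL=552/221 → turn +1·90°
n=7: pose=(-1,-4,W); sL=60/13, sR=12/5; mL=228/65, mR=144/65; mL+mR=372/65 → advance +1; mR−mL=-84/65 → turn -1·90°

0 120/37 24/29 2184/1073 2592/1073 2 -8 N
1 3/2 30/17 111/68 -9/34 2 -7 W
2 24/5 120/121 1752/605 2304/605 1 -7 N
3 60/29 60/29 60/29 0 1 -6 W
4 120/17 120/101 7080/1717 10080/1717 0 -6 N
5 3 30/13 69/26 9/13 0 -5 W
6 120/13 24/17 1176/221 1728/221 -1 -5 N
7 60/13 12/5 228/65 144/65 -1 -4 W
final -2 -4 N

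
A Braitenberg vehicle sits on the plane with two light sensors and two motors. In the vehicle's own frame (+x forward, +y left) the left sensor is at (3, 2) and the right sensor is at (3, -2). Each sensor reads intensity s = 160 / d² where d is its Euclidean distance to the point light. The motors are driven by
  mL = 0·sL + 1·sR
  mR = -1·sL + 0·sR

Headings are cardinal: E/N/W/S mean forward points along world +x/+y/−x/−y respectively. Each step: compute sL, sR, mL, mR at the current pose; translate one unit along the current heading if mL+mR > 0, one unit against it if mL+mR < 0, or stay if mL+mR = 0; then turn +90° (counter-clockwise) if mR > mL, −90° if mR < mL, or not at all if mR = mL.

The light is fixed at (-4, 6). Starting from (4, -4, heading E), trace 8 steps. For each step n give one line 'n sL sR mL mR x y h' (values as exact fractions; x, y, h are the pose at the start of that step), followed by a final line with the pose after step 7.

n=0: pose=(4,-4,E); sL=32/37, sR=32/53; mL=32/53, mR=-32/37; mL+mR=-512/1961 → advance -1; mR−mL=-2880/1961 → turn -1·90°
n=1: pose=(3,-4,S); sL=16/25, sR=80/97; mL=80/97, mR=-16/25; mL+mR=448/2425 → advance +1; mR−mL=-3552/2425 → turn -1·90°
n=2: pose=(3,-5,W); sL=32/37, sR=160/97; mL=160/97, mR=-32/37; mL+mR=2816/3589 → advance +1; mR−mL=-9024/3589 → turn -1·90°
n=3: pose=(2,-5,N); sL=2, sR=5/4; mL=5/4, mR=-2; mL+mR=-3/4 → advance -1; mR−mL=-13/4 → turn -1·90°
n=4: pose=(2,-6,E); sL=160/181, sR=160/277; mL=160/277, mR=-160/181; mL+mR=-15360/50137 → advance -1; mR−mL=-73280/50137 → turn -1·90°
n=5: pose=(1,-6,S); sL=80/137, sR=80/117; mL=80/117, mR=-80/137; mL+mR=1600/16029 → advance +1; mR−mL=-20320/16029 → turn -1·90°
n=6: pose=(1,-7,W); sL=160/229, sR=32/25; mL=32/25, mR=-160/229; mL+mR=3328/5725 → advance +1; mR−mL=-11328/5725 → turn -1·90°
n=7: pose=(0,-7,N); sL=20/13, sR=20/17; mL=20/17, mR=-20/13; mL+mR=-80/221 → advance -1; mR−mL=-600/221 → turn -1·90°

0 32/37 32/53 32/53 -32/37 4 -4 E
1 16/25 80/97 80/97 -16/25 3 -4 S
2 32/37 160/97 160/97 -32/37 3 -5 W
3 2 5/4 5/4 -2 2 -5 N
4 160/181 160/277 160/277 -160/181 2 -6 E
5 80/137 80/117 80/117 -80/137 1 -6 S
6 160/229 32/25 32/25 -160/229 1 -7 W
7 20/13 20/17 20/17 -20/13 0 -7 N
final 0 -8 E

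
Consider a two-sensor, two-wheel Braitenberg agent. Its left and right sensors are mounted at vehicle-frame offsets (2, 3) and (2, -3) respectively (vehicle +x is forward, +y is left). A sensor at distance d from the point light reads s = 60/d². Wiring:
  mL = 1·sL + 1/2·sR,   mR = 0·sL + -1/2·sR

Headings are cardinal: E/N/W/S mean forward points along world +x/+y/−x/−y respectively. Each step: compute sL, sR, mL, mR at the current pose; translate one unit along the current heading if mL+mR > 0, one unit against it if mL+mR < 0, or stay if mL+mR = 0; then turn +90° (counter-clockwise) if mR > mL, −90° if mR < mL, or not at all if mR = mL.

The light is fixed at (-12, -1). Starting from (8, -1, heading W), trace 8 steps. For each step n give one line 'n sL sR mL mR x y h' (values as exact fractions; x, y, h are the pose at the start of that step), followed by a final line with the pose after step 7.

n=0: pose=(8,-1,W); sL=20/111, sR=20/111; mL=10/37, mR=-10/111; mL+mR=20/111 → advance +1; mR−mL=-40/111 → turn -1·90°
n=1: pose=(7,-1,N); sL=3/13, sR=15/122; mL=927/3172, mR=-15/244; mL+mR=3/13 → advance +1; mR−mL=-561/1586 → turn -1·90°
n=2: pose=(7,0,E); sL=60/457, sR=12/89; mL=8082/40673, mR=-6/89; mL+mR=60/457 → advance +1; mR−mL=-10824/40673 → turn -1·90°
n=3: pose=(8,0,S); sL=6/53, sR=6/29; mL=333/1537, mR=-3/29; mL+mR=6/53 → advance +1; mR−mL=-492/1537 → turn -1·90°
n=4: pose=(8,-1,W); sL=20/111, sR=20/111; mL=10/37, mR=-10/111; mL+mR=20/111 → advance +1; mR−mL=-40/111 → turn -1·90°
n=5: pose=(7,-1,N); sL=3/13, sR=15/122; mL=927/3172, mR=-15/244; mL+mR=3/13 → advance +1; mR−mL=-561/1586 → turn -1·90°
n=6: pose=(7,0,E); sL=60/457, sR=12/89; mL=8082/40673, mR=-6/89; mL+mR=60/457 → advance +1; mR−mL=-10824/40673 → turn -1·90°
n=7: pose=(8,0,S); sL=6/53, sR=6/29; mL=333/1537, mR=-3/29; mL+mR=6/53 → advance +1; mR−mL=-492/1537 → turn -1·90°

0 20/111 20/111 10/37 -10/111 8 -1 W
1 3/13 15/122 927/3172 -15/244 7 -1 N
2 60/457 12/89 8082/40673 -6/89 7 0 E
3 6/53 6/29 333/1537 -3/29 8 0 S
4 20/111 20/111 10/37 -10/111 8 -1 W
5 3/13 15/122 927/3172 -15/244 7 -1 N
6 60/457 12/89 8082/40673 -6/89 7 0 E
7 6/53 6/29 333/1537 -3/29 8 0 S
final 8 -1 W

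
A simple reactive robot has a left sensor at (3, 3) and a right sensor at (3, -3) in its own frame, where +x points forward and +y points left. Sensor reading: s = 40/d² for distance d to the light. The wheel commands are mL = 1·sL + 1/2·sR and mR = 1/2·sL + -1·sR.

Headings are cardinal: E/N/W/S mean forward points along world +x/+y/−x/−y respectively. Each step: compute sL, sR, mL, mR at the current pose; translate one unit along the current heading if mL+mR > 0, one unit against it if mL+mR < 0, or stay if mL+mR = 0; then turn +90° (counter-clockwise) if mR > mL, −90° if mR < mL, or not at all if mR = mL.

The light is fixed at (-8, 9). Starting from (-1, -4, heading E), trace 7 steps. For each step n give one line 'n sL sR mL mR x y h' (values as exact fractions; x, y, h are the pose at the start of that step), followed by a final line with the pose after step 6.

n=0: pose=(-1,-4,E); sL=1/5, sR=10/89; mL=114/445, mR=-11/890; mL+mR=217/890 → advance +1; mR−mL=-239/890 → turn -1·90°
n=1: pose=(0,-4,S); sL=40/377, sR=40/281; mL=18780/105937, mR=-9460/105937; mL+mR=9320/105937 → advance +1; mR−mL=-28240/105937 → turn -1·90°
n=2: pose=(0,-5,W); sL=20/157, sR=20/73; mL=3030/11461, mR=-2410/11461; mL+mR=620/11461 → advance +1; mR−mL=-5440/11461 → turn -1·90°
n=3: pose=(-1,-5,N); sL=40/137, sR=40/221; mL=11580/30277, mR=-1060/30277; mL+mR=10520/30277 → advance +1; mR−mL=-12640/30277 → turn -1·90°
n=4: pose=(-1,-4,E); sL=1/5, sR=10/89; mL=114/445, mR=-11/890; mL+mR=217/890 → advance +1; mR−mL=-239/890 → turn -1·90°
n=5: pose=(0,-4,S); sL=40/377, sR=40/281; mL=18780/105937, mR=-9460/105937; mL+mR=9320/105937 → advance +1; mR−mL=-28240/105937 → turn -1·90°
n=6: pose=(0,-5,W); sL=20/157, sR=20/73; mL=3030/11461, mR=-2410/11461; mL+mR=620/11461 → advance +1; mR−mL=-5440/11461 → turn -1·90°

0 1/5 10/89 114/445 -11/890 -1 -4 E
1 40/377 40/281 18780/105937 -9460/105937 0 -4 S
2 20/157 20/73 3030/11461 -2410/11461 0 -5 W
3 40/137 40/221 11580/30277 -1060/30277 -1 -5 N
4 1/5 10/89 114/445 -11/890 -1 -4 E
5 40/377 40/281 18780/105937 -9460/105937 0 -4 S
6 20/157 20/73 3030/11461 -2410/11461 0 -5 W
final -1 -5 N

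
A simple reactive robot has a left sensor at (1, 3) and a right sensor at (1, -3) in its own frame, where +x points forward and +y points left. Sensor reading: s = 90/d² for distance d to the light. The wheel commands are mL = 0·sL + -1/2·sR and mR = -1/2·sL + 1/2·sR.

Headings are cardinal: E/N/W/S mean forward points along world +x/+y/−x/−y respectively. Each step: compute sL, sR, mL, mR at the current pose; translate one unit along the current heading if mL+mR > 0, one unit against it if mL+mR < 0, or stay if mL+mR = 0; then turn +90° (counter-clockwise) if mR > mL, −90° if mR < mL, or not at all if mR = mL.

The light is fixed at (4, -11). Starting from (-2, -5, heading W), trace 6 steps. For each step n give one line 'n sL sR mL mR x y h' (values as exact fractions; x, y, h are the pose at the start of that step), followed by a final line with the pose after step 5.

n=0: pose=(-2,-5,W); sL=45/29, sR=9/13; mL=-9/26, mR=-162/377; mL+mR=-45/58 → advance -1; mR−mL=-63/754 → turn -1·90°
n=1: pose=(-1,-5,N); sL=90/113, sR=90/53; mL=-45/53, mR=2700/5989; mL+mR=-45/113 → advance -1; mR−mL=7785/5989 → turn +1·90°
n=2: pose=(-1,-6,W); sL=9/4, sR=9/10; mL=-9/20, mR=-27/40; mL+mR=-9/8 → advance -1; mR−mL=-9/40 → turn -1·90°
n=3: pose=(0,-6,N); sL=18/17, sR=90/37; mL=-45/37, mR=432/629; mL+mR=-9/17 → advance -1; mR−mL=1197/629 → turn +1·90°
n=4: pose=(0,-7,W); sL=45/13, sR=45/37; mL=-45/74, mR=-540/481; mL+mR=-45/26 → advance -1; mR−mL=-495/962 → turn -1·90°
n=5: pose=(1,-7,N); sL=90/61, sR=18/5; mL=-9/5, mR=324/305; mL+mR=-45/61 → advance -1; mR−mL=873/305 → turn +1·90°

0 45/29 9/13 -9/26 -162/377 -2 -5 W
1 90/113 90/53 -45/53 2700/5989 -1 -5 N
2 9/4 9/10 -9/20 -27/40 -1 -6 W
3 18/17 90/37 -45/37 432/629 0 -6 N
4 45/13 45/37 -45/74 -540/481 0 -7 W
5 90/61 18/5 -9/5 324/305 1 -7 N
final 1 -8 W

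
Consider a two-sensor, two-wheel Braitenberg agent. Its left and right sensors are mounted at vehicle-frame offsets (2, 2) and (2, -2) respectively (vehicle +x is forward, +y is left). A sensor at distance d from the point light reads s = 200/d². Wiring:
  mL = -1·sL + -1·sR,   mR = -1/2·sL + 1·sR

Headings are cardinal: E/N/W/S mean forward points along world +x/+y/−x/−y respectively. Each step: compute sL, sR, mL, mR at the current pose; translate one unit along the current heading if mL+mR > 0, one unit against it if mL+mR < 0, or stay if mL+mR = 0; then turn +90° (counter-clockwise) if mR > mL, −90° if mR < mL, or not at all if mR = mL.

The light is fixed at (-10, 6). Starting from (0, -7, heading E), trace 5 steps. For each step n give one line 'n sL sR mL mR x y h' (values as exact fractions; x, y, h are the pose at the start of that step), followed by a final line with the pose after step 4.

n=0: pose=(0,-7,E); sL=40/53, sR=200/369; mL=-25360/19557, mR=3220/19557; mL+mR=-60/53 → advance -1; mR−mL=28580/19557 → turn +1·90°
n=1: pose=(-1,-7,N); sL=20/17, sR=100/121; mL=-4120/2057, mR=490/2057; mL+mR=-30/17 → advance -1; mR−mL=4610/2057 → turn +1·90°
n=2: pose=(-1,-8,W); sL=40/61, sR=200/193; mL=-19920/11773, mR=8340/11773; mL+mR=-60/61 → advance -1; mR−mL=28260/11773 → turn +1·90°
n=3: pose=(0,-8,S); sL=1/2, sR=5/8; mL=-9/8, mR=3/8; mL+mR=-3/4 → advance -1; mR−mL=3/2 → turn +1·90°
n=4: pose=(0,-7,E); sL=40/53, sR=200/369; mL=-25360/19557, mR=3220/19557; mL+mR=-60/53 → advance -1; mR−mL=28580/19557 → turn +1·90°

0 40/53 200/369 -25360/19557 3220/19557 0 -7 E
1 20/17 100/121 -4120/2057 490/2057 -1 -7 N
2 40/61 200/193 -19920/11773 8340/11773 -1 -8 W
3 1/2 5/8 -9/8 3/8 0 -8 S
4 40/53 200/369 -25360/19557 3220/19557 0 -7 E
final -1 -7 N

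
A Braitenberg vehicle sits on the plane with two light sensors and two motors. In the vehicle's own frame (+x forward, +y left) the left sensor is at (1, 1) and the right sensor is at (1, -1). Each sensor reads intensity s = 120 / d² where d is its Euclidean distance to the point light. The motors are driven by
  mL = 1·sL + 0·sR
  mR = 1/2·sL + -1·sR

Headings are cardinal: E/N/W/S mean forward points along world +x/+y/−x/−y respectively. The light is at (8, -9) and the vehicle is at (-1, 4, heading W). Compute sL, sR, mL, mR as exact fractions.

30/61 15/37 30/61 -360/2257

left sensor world pos  = (-2, 3); dL² = 244
right sensor world pos = (-2, 5); dR² = 296
sL = 120/244 = 30/61
sR = 120/296 = 15/37
mL = 1·sL + 0·sR = 30/61
mR = 1/2·sL + -1·sR = -360/2257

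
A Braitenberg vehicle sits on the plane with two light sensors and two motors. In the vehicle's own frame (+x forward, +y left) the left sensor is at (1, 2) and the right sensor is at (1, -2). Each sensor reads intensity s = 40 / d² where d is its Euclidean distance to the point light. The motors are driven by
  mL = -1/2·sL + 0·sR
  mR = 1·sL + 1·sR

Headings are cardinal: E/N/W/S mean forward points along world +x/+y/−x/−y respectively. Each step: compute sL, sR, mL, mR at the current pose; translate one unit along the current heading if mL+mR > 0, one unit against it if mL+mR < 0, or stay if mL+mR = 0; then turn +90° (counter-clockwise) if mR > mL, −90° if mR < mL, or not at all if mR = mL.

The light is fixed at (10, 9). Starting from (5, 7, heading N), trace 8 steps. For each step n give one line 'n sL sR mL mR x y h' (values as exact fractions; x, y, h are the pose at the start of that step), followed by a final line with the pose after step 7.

n=0: pose=(5,7,N); sL=4/5, sR=4; mL=-2/5, mR=24/5; mL+mR=22/5 → advance +1; mR−mL=26/5 → turn +1·90°
n=1: pose=(5,8,W); sL=8/9, sR=40/37; mL=-4/9, mR=656/333; mL+mR=508/333 → advance +1; mR−mL=268/111 → turn +1·90°
n=2: pose=(4,8,S); sL=2, sR=10/17; mL=-1, mR=44/17; mL+mR=27/17 → advance +1; mR−mL=61/17 → turn +1·90°
n=3: pose=(4,7,E); sL=8/5, sR=40/41; mL=-4/5, mR=528/205; mL+mR=364/205 → advance +1; mR−mL=692/205 → turn +1·90°
n=4: pose=(5,7,N); sL=4/5, sR=4; mL=-2/5, mR=24/5; mL+mR=22/5 → advance +1; mR−mL=26/5 → turn +1·90°
n=5: pose=(5,8,W); sL=8/9, sR=40/37; mL=-4/9, mR=656/333; mL+mR=508/333 → advance +1; mR−mL=268/111 → turn +1·90°
n=6: pose=(4,8,S); sL=2, sR=10/17; mL=-1, mR=44/17; mL+mR=27/17 → advance +1; mR−mL=61/17 → turn +1·90°
n=7: pose=(4,7,E); sL=8/5, sR=40/41; mL=-4/5, mR=528/205; mL+mR=364/205 → advance +1; mR−mL=692/205 → turn +1·90°

0 4/5 4 -2/5 24/5 5 7 N
1 8/9 40/37 -4/9 656/333 5 8 W
2 2 10/17 -1 44/17 4 8 S
3 8/5 40/41 -4/5 528/205 4 7 E
4 4/5 4 -2/5 24/5 5 7 N
5 8/9 40/37 -4/9 656/333 5 8 W
6 2 10/17 -1 44/17 4 8 S
7 8/5 40/41 -4/5 528/205 4 7 E
final 5 7 N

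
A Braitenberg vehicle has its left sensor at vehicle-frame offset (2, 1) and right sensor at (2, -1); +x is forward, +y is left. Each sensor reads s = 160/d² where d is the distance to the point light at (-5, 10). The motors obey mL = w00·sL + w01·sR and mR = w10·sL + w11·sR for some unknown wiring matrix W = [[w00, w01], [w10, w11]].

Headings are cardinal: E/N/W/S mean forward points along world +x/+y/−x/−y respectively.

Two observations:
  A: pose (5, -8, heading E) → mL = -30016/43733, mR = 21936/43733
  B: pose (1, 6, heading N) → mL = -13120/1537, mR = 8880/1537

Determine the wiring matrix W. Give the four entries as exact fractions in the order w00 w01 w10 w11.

-1 -1 1/2 1

obs A: pose=(5,-8,E) → sL=160/433, sR=32/101, mL=-30016/43733, mR=21936/43733
obs B: pose=(1,6,N) → sL=160/29, sR=160/53, mL=-13120/1537, mR=8880/1537
sensor matrix S = [[160/433, 32/101], [160/29, 160/53]]; det S = -42516480/67217621
solve [mL_A; mL_B] = S·[w00; w01] and [mR_A; mR_B] = S·[w10; w11]:
  w00 = -1, w01 = -1, w10 = 1/2, w11 = 1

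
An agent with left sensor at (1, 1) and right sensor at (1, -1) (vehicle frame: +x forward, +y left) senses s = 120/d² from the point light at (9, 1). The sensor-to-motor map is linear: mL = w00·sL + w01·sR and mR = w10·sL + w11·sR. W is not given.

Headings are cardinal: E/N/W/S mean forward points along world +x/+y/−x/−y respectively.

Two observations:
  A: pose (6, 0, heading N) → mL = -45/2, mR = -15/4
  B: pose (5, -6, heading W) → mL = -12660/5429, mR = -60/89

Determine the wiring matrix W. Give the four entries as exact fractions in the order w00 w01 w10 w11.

-1 -1/2 -1/2 0

obs A: pose=(6,0,N) → sL=15/2, sR=30, mL=-45/2, mR=-15/4
obs B: pose=(5,-6,W) → sL=120/89, sR=120/61, mL=-12660/5429, mR=-60/89
sensor matrix S = [[15/2, 30], [120/89, 120/61]]; det S = -139500/5429
solve [mL_A; mL_B] = S·[w00; w01] and [mR_A; mR_B] = S·[w10; w11]:
  w00 = -1, w01 = -1/2, w10 = -1/2, w11 = 0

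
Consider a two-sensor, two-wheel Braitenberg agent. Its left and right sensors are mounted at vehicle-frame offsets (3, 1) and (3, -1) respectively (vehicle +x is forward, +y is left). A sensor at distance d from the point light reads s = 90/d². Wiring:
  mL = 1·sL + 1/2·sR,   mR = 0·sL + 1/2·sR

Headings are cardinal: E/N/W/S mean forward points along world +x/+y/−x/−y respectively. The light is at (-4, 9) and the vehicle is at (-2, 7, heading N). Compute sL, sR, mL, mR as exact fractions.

left sensor world pos  = (-3, 10); dL² = 2
right sensor world pos = (-1, 10); dR² = 10
sL = 90/2 = 45
sR = 90/10 = 9
mL = 1·sL + 1/2·sR = 99/2
mR = 0·sL + 1/2·sR = 9/2

45 9 99/2 9/2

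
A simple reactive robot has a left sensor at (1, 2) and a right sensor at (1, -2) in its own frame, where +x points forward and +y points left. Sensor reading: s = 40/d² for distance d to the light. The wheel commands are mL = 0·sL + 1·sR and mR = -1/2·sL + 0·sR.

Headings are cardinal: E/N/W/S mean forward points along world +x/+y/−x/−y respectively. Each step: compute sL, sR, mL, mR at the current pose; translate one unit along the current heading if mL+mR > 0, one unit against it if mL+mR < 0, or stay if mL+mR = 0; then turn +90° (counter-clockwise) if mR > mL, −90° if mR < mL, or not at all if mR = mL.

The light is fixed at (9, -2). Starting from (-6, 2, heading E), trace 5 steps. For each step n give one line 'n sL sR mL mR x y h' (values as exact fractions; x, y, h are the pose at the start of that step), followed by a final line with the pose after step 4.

n=0: pose=(-6,2,E); sL=5/29, sR=1/5; mL=1/5, mR=-5/58; mL+mR=33/290 → advance +1; mR−mL=-83/290 → turn -1·90°
n=1: pose=(-5,2,S); sL=40/153, sR=8/53; mL=8/53, mR=-20/153; mL+mR=164/8109 → advance +1; mR−mL=-2284/8109 → turn -1·90°
n=2: pose=(-5,1,W); sL=20/113, sR=4/25; mL=4/25, mR=-10/113; mL+mR=202/2825 → advance +1; mR−mL=-702/2825 → turn -1·90°
n=3: pose=(-6,1,N); sL=8/61, sR=8/37; mL=8/37, mR=-4/61; mL+mR=340/2257 → advance +1; mR−mL=-636/2257 → turn -1·90°
n=4: pose=(-6,2,E); sL=5/29, sR=1/5; mL=1/5, mR=-5/58; mL+mR=33/290 → advance +1; mR−mL=-83/290 → turn -1·90°

0 5/29 1/5 1/5 -5/58 -6 2 E
1 40/153 8/53 8/53 -20/153 -5 2 S
2 20/113 4/25 4/25 -10/113 -5 1 W
3 8/61 8/37 8/37 -4/61 -6 1 N
4 5/29 1/5 1/5 -5/58 -6 2 E
final -5 2 S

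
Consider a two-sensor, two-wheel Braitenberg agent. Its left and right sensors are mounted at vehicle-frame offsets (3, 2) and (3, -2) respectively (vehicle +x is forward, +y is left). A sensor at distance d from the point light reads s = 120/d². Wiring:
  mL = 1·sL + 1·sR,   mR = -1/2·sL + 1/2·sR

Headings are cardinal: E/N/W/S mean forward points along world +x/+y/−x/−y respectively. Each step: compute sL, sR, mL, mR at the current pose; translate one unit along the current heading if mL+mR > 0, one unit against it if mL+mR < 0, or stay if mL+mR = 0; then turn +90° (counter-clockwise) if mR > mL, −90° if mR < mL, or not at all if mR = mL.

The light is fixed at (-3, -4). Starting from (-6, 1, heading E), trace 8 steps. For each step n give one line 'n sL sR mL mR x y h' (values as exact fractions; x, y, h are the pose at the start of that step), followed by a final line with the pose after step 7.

n=0: pose=(-6,1,E); sL=120/49, sR=40/3; mL=2320/147, mR=800/147; mL+mR=1040/49 → advance +1; mR−mL=-1520/147 → turn -1·90°
n=1: pose=(-5,1,S); sL=30, sR=6; mL=36, mR=-12; mL+mR=24 → advance +1; mR−mL=-48 → turn -1·90°
n=2: pose=(-5,0,W); sL=120/29, sR=120/61; mL=10800/1769, mR=-1920/1769; mL+mR=8880/1769 → advance +1; mR−mL=-12720/1769 → turn -1·90°
n=3: pose=(-6,0,N); sL=60/37, sR=12/5; mL=744/185, mR=72/185; mL+mR=816/185 → advance +1; mR−mL=-672/185 → turn -1·90°
n=4: pose=(-6,1,E); sL=120/49, sR=40/3; mL=2320/147, mR=800/147; mL+mR=1040/49 → advance +1; mR−mL=-1520/147 → turn -1·90°
n=5: pose=(-5,1,S); sL=30, sR=6; mL=36, mR=-12; mL+mR=24 → advance +1; mR−mL=-48 → turn -1·90°
n=6: pose=(-5,0,W); sL=120/29, sR=120/61; mL=10800/1769, mR=-1920/1769; mL+mR=8880/1769 → advance +1; mR−mL=-12720/1769 → turn -1·90°
n=7: pose=(-6,0,N); sL=60/37, sR=12/5; mL=744/185, mR=72/185; mL+mR=816/185 → advance +1; mR−mL=-672/185 → turn -1·90°

0 120/49 40/3 2320/147 800/147 -6 1 E
1 30 6 36 -12 -5 1 S
2 120/29 120/61 10800/1769 -1920/1769 -5 0 W
3 60/37 12/5 744/185 72/185 -6 0 N
4 120/49 40/3 2320/147 800/147 -6 1 E
5 30 6 36 -12 -5 1 S
6 120/29 120/61 10800/1769 -1920/1769 -5 0 W
7 60/37 12/5 744/185 72/185 -6 0 N
final -6 1 E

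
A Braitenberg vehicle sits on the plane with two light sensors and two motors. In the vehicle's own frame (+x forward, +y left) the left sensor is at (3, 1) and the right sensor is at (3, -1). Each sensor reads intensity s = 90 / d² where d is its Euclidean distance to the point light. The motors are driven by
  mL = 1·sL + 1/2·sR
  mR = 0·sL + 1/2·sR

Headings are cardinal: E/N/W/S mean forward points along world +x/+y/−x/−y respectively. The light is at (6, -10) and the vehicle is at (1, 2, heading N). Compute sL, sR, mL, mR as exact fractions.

left sensor world pos  = (0, 5); dL² = 261
right sensor world pos = (2, 5); dR² = 241
sL = 90/261 = 10/29
sR = 90/241 = 90/241
mL = 1·sL + 1/2·sR = 3715/6989
mR = 0·sL + 1/2·sR = 45/241

10/29 90/241 3715/6989 45/241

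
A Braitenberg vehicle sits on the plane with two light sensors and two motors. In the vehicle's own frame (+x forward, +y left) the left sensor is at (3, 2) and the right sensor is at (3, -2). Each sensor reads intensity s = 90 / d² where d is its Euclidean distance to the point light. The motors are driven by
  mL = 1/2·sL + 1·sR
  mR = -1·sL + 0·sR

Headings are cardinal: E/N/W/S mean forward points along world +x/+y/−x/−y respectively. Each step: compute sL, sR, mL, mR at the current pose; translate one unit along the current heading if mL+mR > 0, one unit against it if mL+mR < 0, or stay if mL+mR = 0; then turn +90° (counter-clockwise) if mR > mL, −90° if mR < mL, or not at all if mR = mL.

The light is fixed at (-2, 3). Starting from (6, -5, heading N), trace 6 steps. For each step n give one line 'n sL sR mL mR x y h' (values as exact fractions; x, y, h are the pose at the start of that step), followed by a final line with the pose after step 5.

0 90/61 18/25 2223/1525 -90/61 6 -5 N
1 9/17 45/121 2619/4114 -9/17 6 -6 E
2 18/53 90/193 6507/10229 -18/53 7 -6 S
3 1/2 9/10 23/20 -1/2 7 -7 W
4 18/17 90/149 2871/2533 -18/17 6 -7 N
5 9/17 45/121 2619/4114 -9/17 6 -6 E
final 7 -6 S

n=0: pose=(6,-5,N); sL=90/61, sR=18/25; mL=2223/1525, mR=-90/61; mL+mR=-27/1525 → advance -1; mR−mL=-4473/1525 → turn -1·90°
n=1: pose=(6,-6,E); sL=9/17, sR=45/121; mL=2619/4114, mR=-9/17; mL+mR=441/4114 → advance +1; mR−mL=-4797/4114 → turn -1·90°
n=2: pose=(7,-6,S); sL=18/53, sR=90/193; mL=6507/10229, mR=-18/53; mL+mR=3033/10229 → advance +1; mR−mL=-9981/10229 → turn -1·90°
n=3: pose=(7,-7,W); sL=1/2, sR=9/10; mL=23/20, mR=-1/2; mL+mR=13/20 → advance +1; mR−mL=-33/20 → turn -1·90°
n=4: pose=(6,-7,N); sL=18/17, sR=90/149; mL=2871/2533, mR=-18/17; mL+mR=189/2533 → advance +1; mR−mL=-5553/2533 → turn -1·90°
n=5: pose=(6,-6,E); sL=9/17, sR=45/121; mL=2619/4114, mR=-9/17; mL+mR=441/4114 → advance +1; mR−mL=-4797/4114 → turn -1·90°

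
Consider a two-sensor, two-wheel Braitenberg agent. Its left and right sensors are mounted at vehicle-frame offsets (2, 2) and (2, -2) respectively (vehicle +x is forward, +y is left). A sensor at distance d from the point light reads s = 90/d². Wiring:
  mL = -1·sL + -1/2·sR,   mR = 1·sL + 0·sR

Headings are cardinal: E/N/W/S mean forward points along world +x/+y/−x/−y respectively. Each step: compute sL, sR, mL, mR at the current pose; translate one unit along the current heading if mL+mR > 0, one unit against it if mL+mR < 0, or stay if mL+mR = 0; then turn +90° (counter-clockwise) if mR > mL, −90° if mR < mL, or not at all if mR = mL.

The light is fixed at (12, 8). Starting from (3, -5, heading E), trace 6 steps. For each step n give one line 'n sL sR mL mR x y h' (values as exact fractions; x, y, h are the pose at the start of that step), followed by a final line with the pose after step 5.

n=0: pose=(3,-5,E); sL=9/17, sR=45/137; mL=-3231/4658, mR=9/17; mL+mR=-45/274 → advance -1; mR−mL=5697/4658 → turn +1·90°
n=1: pose=(2,-5,N); sL=18/53, sR=18/37; mL=-1143/1961, mR=18/53; mL+mR=-9/37 → advance -1; mR−mL=1809/1961 → turn +1·90°
n=2: pose=(2,-6,W); sL=9/40, sR=5/16; mL=-61/160, mR=9/40; mL+mR=-5/32 → advance -1; mR−mL=97/160 → turn +1·90°
n=3: pose=(3,-6,S); sL=18/61, sR=90/377; mL=-9531/22997, mR=18/61; mL+mR=-45/377 → advance -1; mR−mL=16317/22997 → turn +1·90°
n=4: pose=(3,-5,E); sL=9/17, sR=45/137; mL=-3231/4658, mR=9/17; mL+mR=-45/274 → advance -1; mR−mL=5697/4658 → turn +1·90°
n=5: pose=(2,-5,N); sL=18/53, sR=18/37; mL=-1143/1961, mR=18/53; mL+mR=-9/37 → advance -1; mR−mL=1809/1961 → turn +1·90°

0 9/17 45/137 -3231/4658 9/17 3 -5 E
1 18/53 18/37 -1143/1961 18/53 2 -5 N
2 9/40 5/16 -61/160 9/40 2 -6 W
3 18/61 90/377 -9531/22997 18/61 3 -6 S
4 9/17 45/137 -3231/4658 9/17 3 -5 E
5 18/53 18/37 -1143/1961 18/53 2 -5 N
final 2 -6 W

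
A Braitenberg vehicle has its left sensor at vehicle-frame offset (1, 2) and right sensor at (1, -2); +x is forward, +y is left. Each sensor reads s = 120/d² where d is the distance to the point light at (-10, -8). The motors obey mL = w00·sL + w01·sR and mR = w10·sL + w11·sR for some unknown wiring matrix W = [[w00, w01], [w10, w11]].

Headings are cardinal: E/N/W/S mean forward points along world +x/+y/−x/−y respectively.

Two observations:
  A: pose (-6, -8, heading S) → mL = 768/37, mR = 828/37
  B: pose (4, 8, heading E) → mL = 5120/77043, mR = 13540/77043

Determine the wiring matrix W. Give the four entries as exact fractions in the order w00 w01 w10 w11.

-1 1 -1/2 1

obs A: pose=(-6,-8,S) → sL=120/37, sR=24, mL=768/37, mR=828/37
obs B: pose=(4,8,E) → sL=40/183, sR=120/421, mL=5120/77043, mR=13540/77043
sensor matrix S = [[120/37, 24], [40/183, 120/421]]; det S = -4106240/950197
solve [mL_A; mL_B] = S·[w00; w01] and [mR_A; mR_B] = S·[w10; w11]:
  w00 = -1, w01 = 1, w10 = -1/2, w11 = 1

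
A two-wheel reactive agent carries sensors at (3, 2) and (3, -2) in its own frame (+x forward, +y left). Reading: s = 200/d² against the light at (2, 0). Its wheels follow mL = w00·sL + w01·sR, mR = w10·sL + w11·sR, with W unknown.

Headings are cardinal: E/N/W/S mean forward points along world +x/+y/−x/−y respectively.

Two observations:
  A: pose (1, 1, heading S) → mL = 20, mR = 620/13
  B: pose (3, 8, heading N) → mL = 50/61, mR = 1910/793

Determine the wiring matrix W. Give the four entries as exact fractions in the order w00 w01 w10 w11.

obs A: pose=(1,1,S) → sL=40, sR=200/13, mL=20, mR=620/13
obs B: pose=(3,8,N) → sL=100/61, sR=20/13, mL=50/61, mR=1910/793
sensor matrix S = [[40, 200/13], [100/61, 20/13]]; det S = 28800/793
solve [mL_A; mL_B] = S·[w00; w01] and [mR_A; mR_B] = S·[w10; w11]:
  w00 = 1/2, w01 = 0, w10 = 1, w11 = 1/2

1/2 0 1 1/2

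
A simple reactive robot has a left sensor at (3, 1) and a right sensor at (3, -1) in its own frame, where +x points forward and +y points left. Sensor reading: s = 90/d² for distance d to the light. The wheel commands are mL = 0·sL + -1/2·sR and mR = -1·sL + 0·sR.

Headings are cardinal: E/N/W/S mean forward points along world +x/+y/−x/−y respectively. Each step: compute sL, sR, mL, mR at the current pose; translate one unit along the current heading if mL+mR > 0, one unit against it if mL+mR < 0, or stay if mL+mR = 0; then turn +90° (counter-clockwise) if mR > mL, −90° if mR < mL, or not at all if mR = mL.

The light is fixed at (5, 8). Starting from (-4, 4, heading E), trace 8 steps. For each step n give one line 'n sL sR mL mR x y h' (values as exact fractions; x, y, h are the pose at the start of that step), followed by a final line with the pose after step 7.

0 2 90/61 -45/61 -2 -4 4 E
1 9/13 9/17 -9/34 -9/13 -5 4 S
2 18/37 90/173 -45/173 -18/37 -5 5 W
3 9/10 45/32 -45/64 -9/10 -4 5 N
4 2 90/61 -45/61 -2 -4 4 E
5 9/13 9/17 -9/34 -9/13 -5 4 S
6 18/37 90/173 -45/173 -18/37 -5 5 W
7 9/10 45/32 -45/64 -9/10 -4 5 N
final -4 4 E

n=0: pose=(-4,4,E); sL=2, sR=90/61; mL=-45/61, mR=-2; mL+mR=-167/61 → advance -1; mR−mL=-77/61 → turn -1·90°
n=1: pose=(-5,4,S); sL=9/13, sR=9/17; mL=-9/34, mR=-9/13; mL+mR=-423/442 → advance -1; mR−mL=-189/442 → turn -1·90°
n=2: pose=(-5,5,W); sL=18/37, sR=90/173; mL=-45/173, mR=-18/37; mL+mR=-4779/6401 → advance -1; mR−mL=-1449/6401 → turn -1·90°
n=3: pose=(-4,5,N); sL=9/10, sR=45/32; mL=-45/64, mR=-9/10; mL+mR=-513/320 → advance -1; mR−mL=-63/320 → turn -1·90°
n=4: pose=(-4,4,E); sL=2, sR=90/61; mL=-45/61, mR=-2; mL+mR=-167/61 → advance -1; mR−mL=-77/61 → turn -1·90°
n=5: pose=(-5,4,S); sL=9/13, sR=9/17; mL=-9/34, mR=-9/13; mL+mR=-423/442 → advance -1; mR−mL=-189/442 → turn -1·90°
n=6: pose=(-5,5,W); sL=18/37, sR=90/173; mL=-45/173, mR=-18/37; mL+mR=-4779/6401 → advance -1; mR−mL=-1449/6401 → turn -1·90°
n=7: pose=(-4,5,N); sL=9/10, sR=45/32; mL=-45/64, mR=-9/10; mL+mR=-513/320 → advance -1; mR−mL=-63/320 → turn -1·90°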